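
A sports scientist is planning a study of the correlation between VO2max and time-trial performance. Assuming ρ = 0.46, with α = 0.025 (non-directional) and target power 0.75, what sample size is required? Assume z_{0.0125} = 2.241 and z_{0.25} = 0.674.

n = 38

Fisher's z: C = ½·ln((1+r)/(1−r)) = ½·ln(2.7037) = 0.4973.
n = ((z_{α/2} + z_β)/C)² + 3.
(2.241 + 0.674) / 0.4973 = 2.915 / 0.4973 = 5.862.
n = 5.862² + 3 = 34.36 + 3 = 37.4.
Round up.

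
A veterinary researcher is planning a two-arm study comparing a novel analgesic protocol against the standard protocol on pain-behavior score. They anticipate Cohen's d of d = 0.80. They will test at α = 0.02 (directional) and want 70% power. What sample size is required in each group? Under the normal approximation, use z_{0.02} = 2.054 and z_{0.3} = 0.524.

n = 21 per group

For two independent groups with equal n: n = 2·((z_{α} + z_β) / d)².
z_{α} + z_β = 2.054 + 0.524 = 2.578.
n = 2 × (2.578 / 0.80)² = 2 × 3.222² = 2 × 10.38 = 20.8.
Round up to the next whole participant.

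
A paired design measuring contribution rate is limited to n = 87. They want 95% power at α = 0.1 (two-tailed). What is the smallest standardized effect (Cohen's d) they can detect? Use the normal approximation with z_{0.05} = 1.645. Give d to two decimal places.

For a single sample (or paired design) of n = 87: d_min = (z_{α/2} + z_β)/√n.
z-sum = 1.645 + 1.645 = 3.290.
d_min = 3.290 / √87 = 3.290 / 9.327 = 0.353.

d_min ≈ 0.35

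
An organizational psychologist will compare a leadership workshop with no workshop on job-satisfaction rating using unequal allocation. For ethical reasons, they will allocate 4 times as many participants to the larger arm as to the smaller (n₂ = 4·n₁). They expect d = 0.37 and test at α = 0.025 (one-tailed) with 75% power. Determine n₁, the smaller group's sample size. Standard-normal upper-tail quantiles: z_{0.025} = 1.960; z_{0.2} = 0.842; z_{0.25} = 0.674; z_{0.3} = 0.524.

n₁ = 64

With allocation ratio k = n₂/n₁ = 4, Var(x̄₁−x̄₂) = σ²(1/n₁ + 1/(k·n₁)) = σ²·(k+1)/(k·n₁).
So n₁ = (1 + 1/k)·((z_{α} + z_β)/d)² = 1.250 × (2.634/0.37)².
n₁ = 1.250 × 50.68 = 63.3.
Round up: n₁ = 64, giving n₂ = 4 × 64 = 256.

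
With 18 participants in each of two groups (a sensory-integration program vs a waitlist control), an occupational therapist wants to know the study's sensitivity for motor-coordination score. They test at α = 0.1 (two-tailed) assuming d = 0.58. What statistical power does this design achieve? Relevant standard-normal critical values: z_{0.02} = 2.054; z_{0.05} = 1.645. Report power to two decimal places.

power ≈ 0.54

For two equal groups, power = Φ(d·√(n/2) − z_{α/2}).
d·√(n/2) = 0.58 × √(18/2) = 0.58 × 3.000 = 1.740.
z_β = 1.740 − 1.645 = 0.095.
Power = Φ(0.095) = 0.538.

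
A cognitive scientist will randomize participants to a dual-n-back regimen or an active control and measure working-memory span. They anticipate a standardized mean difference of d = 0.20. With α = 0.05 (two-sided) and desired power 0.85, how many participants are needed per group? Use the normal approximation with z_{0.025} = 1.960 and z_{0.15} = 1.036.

n = 449 per group

For two independent groups with equal n: n = 2·((z_{α/2} + z_β) / d)².
z_{α/2} + z_β = 1.960 + 1.036 = 2.996.
n = 2 × (2.996 / 0.20)² = 2 × 14.980² = 2 × 224.40 = 448.8.
Round up to the next whole participant.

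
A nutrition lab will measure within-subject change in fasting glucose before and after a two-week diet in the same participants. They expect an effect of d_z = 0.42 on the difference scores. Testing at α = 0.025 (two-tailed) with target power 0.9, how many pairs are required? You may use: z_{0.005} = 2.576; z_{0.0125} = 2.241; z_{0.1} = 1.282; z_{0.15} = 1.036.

n = 71 pairs

For a paired (one-sample on differences) test: n = ((z_{α/2} + z_β) / d)².
z_{α/2} + z_β = 2.241 + 1.282 = 3.523.
n = (3.523 / 0.42)² = 8.388² = 70.36.
Round up.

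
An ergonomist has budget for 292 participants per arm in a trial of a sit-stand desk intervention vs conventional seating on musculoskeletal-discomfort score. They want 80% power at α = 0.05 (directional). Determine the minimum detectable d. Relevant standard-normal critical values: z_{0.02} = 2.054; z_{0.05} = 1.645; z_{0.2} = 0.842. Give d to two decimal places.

For two independent groups of n = 292 each: d_min = (z_{α} + z_β)·√(2/n).
z-sum = 1.645 + 0.842 = 2.487.
d_min = 2.487 × √(2/292) = 2.487 × 0.0828 = 0.206.

d_min ≈ 0.21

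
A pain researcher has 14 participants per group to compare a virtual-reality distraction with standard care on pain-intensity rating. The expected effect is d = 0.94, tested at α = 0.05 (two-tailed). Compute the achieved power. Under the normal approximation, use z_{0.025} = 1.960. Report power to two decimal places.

For two equal groups, power = Φ(d·√(n/2) − z_{α/2}).
d·√(n/2) = 0.94 × √(14/2) = 0.94 × 2.646 = 2.487.
z_β = 2.487 − 1.960 = 0.527.
Power = Φ(0.527) = 0.701.

power ≈ 0.70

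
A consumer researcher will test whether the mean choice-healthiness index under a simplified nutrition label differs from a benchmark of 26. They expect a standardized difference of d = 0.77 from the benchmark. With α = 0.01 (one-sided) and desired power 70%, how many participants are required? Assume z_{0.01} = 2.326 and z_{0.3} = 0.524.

For a one-sample test: n = ((z_{α} + z_β) / d)².
z_{α} + z_β = 2.326 + 0.524 = 2.850.
n = (2.850 / 0.77)² = 3.701² = 13.70.
Round up.

n = 14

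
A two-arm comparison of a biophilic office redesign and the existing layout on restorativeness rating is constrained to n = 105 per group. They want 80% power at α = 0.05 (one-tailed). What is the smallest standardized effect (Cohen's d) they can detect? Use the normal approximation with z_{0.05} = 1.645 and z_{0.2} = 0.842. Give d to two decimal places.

d_min ≈ 0.34

For two independent groups of n = 105 each: d_min = (z_{α} + z_β)·√(2/n).
z-sum = 1.645 + 0.842 = 2.487.
d_min = 2.487 × √(2/105) = 2.487 × 0.1380 = 0.343.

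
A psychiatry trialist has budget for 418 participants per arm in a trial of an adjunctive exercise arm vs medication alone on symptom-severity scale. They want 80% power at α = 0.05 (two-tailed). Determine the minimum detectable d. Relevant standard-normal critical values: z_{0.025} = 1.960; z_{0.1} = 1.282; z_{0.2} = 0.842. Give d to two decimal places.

d_min ≈ 0.19

For two independent groups of n = 418 each: d_min = (z_{α/2} + z_β)·√(2/n).
z-sum = 1.960 + 0.842 = 2.802.
d_min = 2.802 × √(2/418) = 2.802 × 0.0692 = 0.194.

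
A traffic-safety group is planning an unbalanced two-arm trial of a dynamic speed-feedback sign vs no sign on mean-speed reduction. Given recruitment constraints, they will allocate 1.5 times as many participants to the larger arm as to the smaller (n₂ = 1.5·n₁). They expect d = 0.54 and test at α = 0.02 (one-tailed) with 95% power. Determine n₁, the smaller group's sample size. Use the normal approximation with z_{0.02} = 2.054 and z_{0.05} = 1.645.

n₁ = 79

With allocation ratio k = n₂/n₁ = 1.5, Var(x̄₁−x̄₂) = σ²(1/n₁ + 1/(k·n₁)) = σ²·(k+1)/(k·n₁).
So n₁ = (1 + 1/k)·((z_{α} + z_β)/d)² = 1.667 × (3.699/0.54)².
n₁ = 1.667 × 46.92 = 78.2.
Round up: n₁ = 79, giving n₂ = ⌈1.5 × 79⌉ = ⌈118.5⌉ = 119.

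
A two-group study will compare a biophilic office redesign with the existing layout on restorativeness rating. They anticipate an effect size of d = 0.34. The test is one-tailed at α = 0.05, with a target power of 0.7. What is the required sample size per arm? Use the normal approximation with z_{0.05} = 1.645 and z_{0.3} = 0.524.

n = 82 per group

For two independent groups with equal n: n = 2·((z_{α} + z_β) / d)².
z_{α} + z_β = 1.645 + 0.524 = 2.169.
n = 2 × (2.169 / 0.34)² = 2 × 6.379² = 2 × 40.70 = 81.4.
Round up to the next whole participant.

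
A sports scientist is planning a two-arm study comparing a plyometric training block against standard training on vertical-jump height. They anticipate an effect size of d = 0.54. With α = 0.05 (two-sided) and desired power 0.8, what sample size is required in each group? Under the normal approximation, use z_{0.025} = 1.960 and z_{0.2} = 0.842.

n = 54 per group

For two independent groups with equal n: n = 2·((z_{α/2} + z_β) / d)².
z_{α/2} + z_β = 1.960 + 0.842 = 2.802.
n = 2 × (2.802 / 0.54)² = 2 × 5.189² = 2 × 26.92 = 53.8.
Round up to the next whole participant.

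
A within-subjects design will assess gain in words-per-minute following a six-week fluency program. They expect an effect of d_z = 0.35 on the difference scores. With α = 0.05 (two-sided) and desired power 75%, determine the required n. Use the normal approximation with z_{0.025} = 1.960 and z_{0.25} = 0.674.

n = 57 pairs

For a paired (one-sample on differences) test: n = ((z_{α/2} + z_β) / d)².
z_{α/2} + z_β = 1.960 + 0.674 = 2.634.
n = (2.634 / 0.35)² = 7.526² = 56.64.
Round up.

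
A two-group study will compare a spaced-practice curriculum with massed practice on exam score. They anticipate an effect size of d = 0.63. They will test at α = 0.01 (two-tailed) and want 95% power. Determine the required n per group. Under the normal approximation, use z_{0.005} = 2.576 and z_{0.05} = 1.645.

n = 90 per group

For two independent groups with equal n: n = 2·((z_{α/2} + z_β) / d)².
z_{α/2} + z_β = 2.576 + 1.645 = 4.221.
n = 2 × (4.221 / 0.63)² = 2 × 6.700² = 2 × 44.89 = 89.8.
Round up to the next whole participant.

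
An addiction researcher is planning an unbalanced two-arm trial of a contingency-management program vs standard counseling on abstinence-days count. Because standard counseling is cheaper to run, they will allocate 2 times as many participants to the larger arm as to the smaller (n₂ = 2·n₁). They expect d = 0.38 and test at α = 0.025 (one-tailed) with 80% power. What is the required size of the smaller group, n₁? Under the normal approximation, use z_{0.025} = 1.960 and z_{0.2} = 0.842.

n₁ = 82

With allocation ratio k = n₂/n₁ = 2, Var(x̄₁−x̄₂) = σ²(1/n₁ + 1/(k·n₁)) = σ²·(k+1)/(k·n₁).
So n₁ = (1 + 1/k)·((z_{α} + z_β)/d)² = 1.500 × (2.802/0.38)².
n₁ = 1.500 × 54.37 = 81.6.
Round up: n₁ = 82, giving n₂ = 2 × 82 = 164.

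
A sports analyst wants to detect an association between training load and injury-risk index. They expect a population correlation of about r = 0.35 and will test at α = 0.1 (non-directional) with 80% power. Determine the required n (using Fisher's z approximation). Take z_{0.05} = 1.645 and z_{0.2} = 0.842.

Fisher's z: C = ½·ln((1+r)/(1−r)) = ½·ln(2.0769) = 0.3654.
n = ((z_{α/2} + z_β)/C)² + 3.
(1.645 + 0.842) / 0.3654 = 2.487 / 0.3654 = 6.806.
n = 6.806² + 3 = 46.32 + 3 = 49.3.
Round up.

n = 50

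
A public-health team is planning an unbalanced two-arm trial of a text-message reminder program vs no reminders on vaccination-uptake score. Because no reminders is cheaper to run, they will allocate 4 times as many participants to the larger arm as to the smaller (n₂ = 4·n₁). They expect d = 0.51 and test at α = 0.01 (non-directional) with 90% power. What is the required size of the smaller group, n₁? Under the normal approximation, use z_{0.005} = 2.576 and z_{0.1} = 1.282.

n₁ = 72

With allocation ratio k = n₂/n₁ = 4, Var(x̄₁−x̄₂) = σ²(1/n₁ + 1/(k·n₁)) = σ²·(k+1)/(k·n₁).
So n₁ = (1 + 1/k)·((z_{α/2} + z_β)/d)² = 1.250 × (3.858/0.51)².
n₁ = 1.250 × 57.22 = 71.5.
Round up: n₁ = 72, giving n₂ = 4 × 72 = 288.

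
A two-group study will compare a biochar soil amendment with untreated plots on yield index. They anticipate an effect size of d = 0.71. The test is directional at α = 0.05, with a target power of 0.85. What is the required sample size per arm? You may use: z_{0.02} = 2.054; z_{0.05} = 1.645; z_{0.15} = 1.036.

For two independent groups with equal n: n = 2·((z_{α} + z_β) / d)².
z_{α} + z_β = 1.645 + 1.036 = 2.681.
n = 2 × (2.681 / 0.71)² = 2 × 3.776² = 2 × 14.26 = 28.5.
Round up to the next whole participant.

n = 29 per group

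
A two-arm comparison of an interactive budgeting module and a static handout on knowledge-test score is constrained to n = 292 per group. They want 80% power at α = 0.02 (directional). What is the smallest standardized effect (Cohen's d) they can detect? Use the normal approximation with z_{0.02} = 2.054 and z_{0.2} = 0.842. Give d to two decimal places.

For two independent groups of n = 292 each: d_min = (z_{α} + z_β)·√(2/n).
z-sum = 2.054 + 0.842 = 2.896.
d_min = 2.896 × √(2/292) = 2.896 × 0.0828 = 0.240.

d_min ≈ 0.24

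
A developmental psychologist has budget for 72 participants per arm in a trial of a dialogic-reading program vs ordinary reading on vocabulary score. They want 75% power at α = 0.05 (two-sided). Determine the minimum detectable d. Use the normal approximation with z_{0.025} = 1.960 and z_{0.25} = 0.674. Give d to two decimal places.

d_min ≈ 0.44

For two independent groups of n = 72 each: d_min = (z_{α/2} + z_β)·√(2/n).
z-sum = 1.960 + 0.674 = 2.634.
d_min = 2.634 × √(2/72) = 2.634 × 0.1667 = 0.439.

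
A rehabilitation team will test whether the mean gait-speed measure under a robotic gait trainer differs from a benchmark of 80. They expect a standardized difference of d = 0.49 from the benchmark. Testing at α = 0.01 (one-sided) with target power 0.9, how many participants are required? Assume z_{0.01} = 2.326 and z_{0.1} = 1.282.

For a one-sample test: n = ((z_{α} + z_β) / d)².
z_{α} + z_β = 2.326 + 1.282 = 3.608.
n = (3.608 / 0.49)² = 7.363² = 54.22.
Round up.

n = 55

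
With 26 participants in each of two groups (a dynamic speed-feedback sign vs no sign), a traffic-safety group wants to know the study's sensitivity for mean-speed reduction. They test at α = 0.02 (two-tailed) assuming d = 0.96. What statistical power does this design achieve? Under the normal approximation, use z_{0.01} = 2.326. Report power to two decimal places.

For two equal groups, power = Φ(d·√(n/2) − z_{α/2}).
d·√(n/2) = 0.96 × √(26/2) = 0.96 × 3.606 = 3.461.
z_β = 3.461 − 2.326 = 1.135.
Power = Φ(1.135) = 0.872.

power ≈ 0.87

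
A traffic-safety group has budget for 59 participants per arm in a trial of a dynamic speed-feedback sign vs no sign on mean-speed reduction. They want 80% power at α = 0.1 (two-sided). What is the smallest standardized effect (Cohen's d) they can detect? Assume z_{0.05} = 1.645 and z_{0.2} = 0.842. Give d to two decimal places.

For two independent groups of n = 59 each: d_min = (z_{α/2} + z_β)·√(2/n).
z-sum = 1.645 + 0.842 = 2.487.
d_min = 2.487 × √(2/59) = 2.487 × 0.1841 = 0.458.

d_min ≈ 0.46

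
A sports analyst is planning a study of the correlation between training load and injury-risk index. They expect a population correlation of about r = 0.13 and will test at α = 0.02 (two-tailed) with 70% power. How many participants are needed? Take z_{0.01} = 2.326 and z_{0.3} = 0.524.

n = 479

Fisher's z: C = ½·ln((1+r)/(1−r)) = ½·ln(1.2989) = 0.1307.
n = ((z_{α/2} + z_β)/C)² + 3.
(2.326 + 0.524) / 0.1307 = 2.850 / 0.1307 = 21.806.
n = 21.806² + 3 = 475.49 + 3 = 478.5.
Round up.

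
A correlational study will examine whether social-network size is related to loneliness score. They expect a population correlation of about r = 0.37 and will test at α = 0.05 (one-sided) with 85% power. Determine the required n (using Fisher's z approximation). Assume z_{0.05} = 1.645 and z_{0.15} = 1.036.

n = 51

Fisher's z: C = ½·ln((1+r)/(1−r)) = ½·ln(2.1746) = 0.3884.
n = ((z_{α} + z_β)/C)² + 3.
(1.645 + 1.036) / 0.3884 = 2.681 / 0.3884 = 6.903.
n = 6.903² + 3 = 47.65 + 3 = 50.6.
Round up.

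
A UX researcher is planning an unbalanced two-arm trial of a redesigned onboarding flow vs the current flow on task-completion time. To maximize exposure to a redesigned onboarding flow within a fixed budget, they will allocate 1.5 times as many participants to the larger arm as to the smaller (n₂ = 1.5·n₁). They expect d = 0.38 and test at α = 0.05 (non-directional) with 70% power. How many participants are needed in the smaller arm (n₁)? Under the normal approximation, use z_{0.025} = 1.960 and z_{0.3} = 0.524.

With allocation ratio k = n₂/n₁ = 1.5, Var(x̄₁−x̄₂) = σ²(1/n₁ + 1/(k·n₁)) = σ²·(k+1)/(k·n₁).
So n₁ = (1 + 1/k)·((z_{α/2} + z_β)/d)² = 1.667 × (2.484/0.38)².
n₁ = 1.667 × 42.73 = 71.2.
Round up: n₁ = 72, giving n₂ = 1.5 × 72 = 108.

n₁ = 72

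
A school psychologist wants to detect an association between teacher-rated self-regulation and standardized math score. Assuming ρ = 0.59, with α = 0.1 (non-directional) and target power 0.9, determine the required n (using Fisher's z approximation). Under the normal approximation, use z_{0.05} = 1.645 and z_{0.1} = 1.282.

Fisher's z: C = ½·ln((1+r)/(1−r)) = ½·ln(3.8780) = 0.6777.
n = ((z_{α/2} + z_β)/C)² + 3.
(1.645 + 1.282) / 0.6777 = 2.927 / 0.6777 = 4.319.
n = 4.319² + 3 = 18.65 + 3 = 21.7.
Round up.

n = 22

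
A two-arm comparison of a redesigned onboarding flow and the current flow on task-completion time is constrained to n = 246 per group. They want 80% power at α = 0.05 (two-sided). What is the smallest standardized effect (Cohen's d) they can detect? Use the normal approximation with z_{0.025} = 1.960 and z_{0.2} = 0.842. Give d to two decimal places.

For two independent groups of n = 246 each: d_min = (z_{α/2} + z_β)·√(2/n).
z-sum = 1.960 + 0.842 = 2.802.
d_min = 2.802 × √(2/246) = 2.802 × 0.0902 = 0.253.

d_min ≈ 0.25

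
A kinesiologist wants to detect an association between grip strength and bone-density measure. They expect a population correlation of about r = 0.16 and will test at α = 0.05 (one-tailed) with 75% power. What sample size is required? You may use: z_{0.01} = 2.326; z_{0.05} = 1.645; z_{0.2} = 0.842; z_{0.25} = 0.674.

Fisher's z: C = ½·ln((1+r)/(1−r)) = ½·ln(1.3810) = 0.1614.
n = ((z_{α} + z_β)/C)² + 3.
(1.645 + 0.674) / 0.1614 = 2.319 / 0.1614 = 14.368.
n = 14.368² + 3 = 206.44 + 3 = 209.4.
Round up.

n = 210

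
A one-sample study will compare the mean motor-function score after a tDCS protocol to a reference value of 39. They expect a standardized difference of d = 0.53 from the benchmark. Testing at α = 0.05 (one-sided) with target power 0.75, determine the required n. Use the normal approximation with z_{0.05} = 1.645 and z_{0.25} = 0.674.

n = 20

For a one-sample test: n = ((z_{α} + z_β) / d)².
z_{α} + z_β = 1.645 + 0.674 = 2.319.
n = (2.319 / 0.53)² = 4.375² = 19.14.
Round up.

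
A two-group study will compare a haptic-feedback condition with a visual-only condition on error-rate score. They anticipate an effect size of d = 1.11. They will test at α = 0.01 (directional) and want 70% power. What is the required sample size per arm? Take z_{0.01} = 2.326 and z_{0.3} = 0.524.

n = 14 per group

For two independent groups with equal n: n = 2·((z_{α} + z_β) / d)².
z_{α} + z_β = 2.326 + 0.524 = 2.850.
n = 2 × (2.850 / 1.11)² = 2 × 2.568² = 2 × 6.59 = 13.2.
Round up to the next whole participant.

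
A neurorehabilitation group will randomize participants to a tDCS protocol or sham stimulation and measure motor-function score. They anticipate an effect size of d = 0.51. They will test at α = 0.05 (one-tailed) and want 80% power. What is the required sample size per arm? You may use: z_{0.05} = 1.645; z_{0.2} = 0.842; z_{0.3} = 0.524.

n = 48 per group

For two independent groups with equal n: n = 2·((z_{α} + z_β) / d)².
z_{α} + z_β = 1.645 + 0.842 = 2.487.
n = 2 × (2.487 / 0.51)² = 2 × 4.876² = 2 × 23.78 = 47.6.
Round up to the next whole participant.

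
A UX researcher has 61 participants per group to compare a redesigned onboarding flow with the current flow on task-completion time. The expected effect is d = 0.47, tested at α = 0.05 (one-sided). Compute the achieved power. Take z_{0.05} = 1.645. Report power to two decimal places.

power ≈ 0.83

For two equal groups, power = Φ(d·√(n/2) − z_{α}).
d·√(n/2) = 0.47 × √(61/2) = 0.47 × 5.523 = 2.596.
z_β = 2.596 − 1.645 = 0.951.
Power = Φ(0.951) = 0.829.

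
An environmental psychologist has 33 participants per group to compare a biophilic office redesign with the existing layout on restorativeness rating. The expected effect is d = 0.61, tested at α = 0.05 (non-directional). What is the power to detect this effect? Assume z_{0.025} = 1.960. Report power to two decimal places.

power ≈ 0.70

For two equal groups, power = Φ(d·√(n/2) − z_{α/2}).
d·√(n/2) = 0.61 × √(33/2) = 0.61 × 4.062 = 2.478.
z_β = 2.478 − 1.960 = 0.518.
Power = Φ(0.518) = 0.698.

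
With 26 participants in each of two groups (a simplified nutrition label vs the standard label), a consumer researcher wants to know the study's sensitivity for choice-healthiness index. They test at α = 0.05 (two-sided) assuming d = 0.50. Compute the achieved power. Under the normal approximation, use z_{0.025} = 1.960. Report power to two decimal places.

power ≈ 0.44

For two equal groups, power = Φ(d·√(n/2) − z_{α/2}).
d·√(n/2) = 0.50 × √(26/2) = 0.50 × 3.606 = 1.803.
z_β = 1.803 − 1.960 = -0.157.
Power = Φ(-0.157) = 0.438.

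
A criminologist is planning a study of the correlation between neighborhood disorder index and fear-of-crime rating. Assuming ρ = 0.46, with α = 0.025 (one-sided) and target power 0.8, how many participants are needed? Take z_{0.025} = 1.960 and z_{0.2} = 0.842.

Fisher's z: C = ½·ln((1+r)/(1−r)) = ½·ln(2.7037) = 0.4973.
n = ((z_{α} + z_β)/C)² + 3.
(1.960 + 0.842) / 0.4973 = 2.802 / 0.4973 = 5.634.
n = 5.634² + 3 = 31.75 + 3 = 34.7.
Round up.

n = 35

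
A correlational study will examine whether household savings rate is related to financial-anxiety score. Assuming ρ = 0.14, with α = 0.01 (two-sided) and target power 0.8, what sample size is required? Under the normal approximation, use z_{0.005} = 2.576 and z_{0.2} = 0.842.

Fisher's z: C = ½·ln((1+r)/(1−r)) = ½·ln(1.3256) = 0.1409.
n = ((z_{α/2} + z_β)/C)² + 3.
(2.576 + 0.842) / 0.1409 = 3.418 / 0.1409 = 24.258.
n = 24.258² + 3 = 588.47 + 3 = 591.5.
Round up.

n = 592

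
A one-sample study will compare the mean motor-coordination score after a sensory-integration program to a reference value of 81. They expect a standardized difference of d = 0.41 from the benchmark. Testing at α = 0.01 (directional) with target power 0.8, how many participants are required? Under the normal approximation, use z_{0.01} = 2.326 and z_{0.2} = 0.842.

n = 60

For a one-sample test: n = ((z_{α} + z_β) / d)².
z_{α} + z_β = 2.326 + 0.842 = 3.168.
n = (3.168 / 0.41)² = 7.727² = 59.70.
Round up.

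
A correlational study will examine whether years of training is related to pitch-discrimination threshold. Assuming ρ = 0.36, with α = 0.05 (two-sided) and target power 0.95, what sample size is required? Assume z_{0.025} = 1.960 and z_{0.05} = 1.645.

Fisher's z: C = ½·ln((1+r)/(1−r)) = ½·ln(2.1250) = 0.3769.
n = ((z_{α/2} + z_β)/C)² + 3.
(1.960 + 1.645) / 0.3769 = 3.605 / 0.3769 = 9.565.
n = 9.565² + 3 = 91.49 + 3 = 94.5.
Round up.

n = 95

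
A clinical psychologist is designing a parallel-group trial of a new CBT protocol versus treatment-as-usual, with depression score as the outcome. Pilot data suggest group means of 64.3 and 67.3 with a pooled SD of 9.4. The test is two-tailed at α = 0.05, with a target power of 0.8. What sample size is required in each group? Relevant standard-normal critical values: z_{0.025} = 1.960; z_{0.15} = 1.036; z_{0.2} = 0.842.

Cohen's d = |M₁ − M₂| / SD_pooled = |64.3 − 67.3| / 9.4 = 3.0 / 9.4 = 0.319.
For two independent groups with equal n: n = 2·((z_{α/2} + z_β) / d)².
z_{α/2} + z_β = 1.960 + 0.842 = 2.802.
n = 2 × (2.802 / 0.319)² = 2 × 8.784² = 2 × 77.15 = 154.3.
Round up to the next whole participant.

n = 155 per group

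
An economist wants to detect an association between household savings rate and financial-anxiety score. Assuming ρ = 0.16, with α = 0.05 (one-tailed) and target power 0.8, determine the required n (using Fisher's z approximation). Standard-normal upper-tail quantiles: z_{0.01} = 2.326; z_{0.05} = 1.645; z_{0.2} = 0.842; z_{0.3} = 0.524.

n = 241

Fisher's z: C = ½·ln((1+r)/(1−r)) = ½·ln(1.3810) = 0.1614.
n = ((z_{α} + z_β)/C)² + 3.
(1.645 + 0.842) / 0.1614 = 2.487 / 0.1614 = 15.409.
n = 15.409² + 3 = 237.43 + 3 = 240.4.
Round up.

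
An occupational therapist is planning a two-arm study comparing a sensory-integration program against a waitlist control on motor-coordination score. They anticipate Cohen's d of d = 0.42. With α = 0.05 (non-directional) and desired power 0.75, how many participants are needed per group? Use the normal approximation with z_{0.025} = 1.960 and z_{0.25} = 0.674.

For two independent groups with equal n: n = 2·((z_{α/2} + z_β) / d)².
z_{α/2} + z_β = 1.960 + 0.674 = 2.634.
n = 2 × (2.634 / 0.42)² = 2 × 6.271² = 2 × 39.33 = 78.7.
Round up to the next whole participant.

n = 79 per group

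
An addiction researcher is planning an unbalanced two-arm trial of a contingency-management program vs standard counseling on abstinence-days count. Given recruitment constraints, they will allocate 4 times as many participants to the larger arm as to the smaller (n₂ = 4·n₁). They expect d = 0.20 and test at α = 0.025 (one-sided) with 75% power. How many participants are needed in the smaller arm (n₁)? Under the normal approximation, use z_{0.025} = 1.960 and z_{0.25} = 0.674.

n₁ = 217

With allocation ratio k = n₂/n₁ = 4, Var(x̄₁−x̄₂) = σ²(1/n₁ + 1/(k·n₁)) = σ²·(k+1)/(k·n₁).
So n₁ = (1 + 1/k)·((z_{α} + z_β)/d)² = 1.250 × (2.634/0.20)².
n₁ = 1.250 × 173.45 = 216.8.
Round up: n₁ = 217, giving n₂ = 4 × 217 = 868.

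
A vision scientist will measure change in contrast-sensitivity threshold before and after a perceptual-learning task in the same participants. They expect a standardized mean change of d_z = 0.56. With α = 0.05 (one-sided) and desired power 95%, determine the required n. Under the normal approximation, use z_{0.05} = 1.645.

For a paired (one-sample on differences) test: n = ((z_{α} + z_β) / d)².
z_{α} + z_β = 1.645 + 1.645 = 3.290.
n = (3.290 / 0.56)² = 5.875² = 34.52.
Round up.

n = 35 pairs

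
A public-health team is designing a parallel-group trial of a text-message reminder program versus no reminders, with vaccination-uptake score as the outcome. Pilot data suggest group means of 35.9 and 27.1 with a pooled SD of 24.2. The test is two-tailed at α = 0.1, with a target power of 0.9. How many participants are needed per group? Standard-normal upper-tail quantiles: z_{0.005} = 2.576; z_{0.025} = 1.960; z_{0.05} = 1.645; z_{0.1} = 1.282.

Cohen's d = |M₁ − M₂| / SD_pooled = |35.9 − 27.1| / 24.2 = 8.8 / 24.2 = 0.364.
For two independent groups with equal n: n = 2·((z_{α/2} + z_β) / d)².
z_{α/2} + z_β = 1.645 + 1.282 = 2.927.
n = 2 × (2.927 / 0.364)² = 2 × 8.041² = 2 × 64.66 = 129.3.
Round up to the next whole participant.

n = 130 per group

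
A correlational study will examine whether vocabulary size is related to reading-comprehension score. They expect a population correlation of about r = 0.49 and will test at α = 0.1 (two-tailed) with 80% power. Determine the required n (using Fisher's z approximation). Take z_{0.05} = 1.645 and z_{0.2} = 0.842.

n = 25

Fisher's z: C = ½·ln((1+r)/(1−r)) = ½·ln(2.9216) = 0.5361.
n = ((z_{α/2} + z_β)/C)² + 3.
(1.645 + 0.842) / 0.5361 = 2.487 / 0.5361 = 4.639.
n = 4.639² + 3 = 21.52 + 3 = 24.5.
Round up.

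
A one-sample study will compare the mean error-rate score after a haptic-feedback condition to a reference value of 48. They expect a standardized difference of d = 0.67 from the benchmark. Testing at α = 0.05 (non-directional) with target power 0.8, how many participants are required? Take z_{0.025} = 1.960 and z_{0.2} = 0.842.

n = 18

For a one-sample test: n = ((z_{α/2} + z_β) / d)².
z_{α/2} + z_β = 1.960 + 0.842 = 2.802.
n = (2.802 / 0.67)² = 4.182² = 17.49.
Round up.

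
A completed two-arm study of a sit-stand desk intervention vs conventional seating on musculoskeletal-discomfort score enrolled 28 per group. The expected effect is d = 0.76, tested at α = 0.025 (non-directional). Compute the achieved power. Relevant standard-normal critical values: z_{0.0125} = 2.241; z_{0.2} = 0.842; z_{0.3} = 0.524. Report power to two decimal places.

For two equal groups, power = Φ(d·√(n/2) − z_{α/2}).
d·√(n/2) = 0.76 × √(28/2) = 0.76 × 3.742 = 2.844.
z_β = 2.844 − 2.241 = 0.603.
Power = Φ(0.603) = 0.727.

power ≈ 0.73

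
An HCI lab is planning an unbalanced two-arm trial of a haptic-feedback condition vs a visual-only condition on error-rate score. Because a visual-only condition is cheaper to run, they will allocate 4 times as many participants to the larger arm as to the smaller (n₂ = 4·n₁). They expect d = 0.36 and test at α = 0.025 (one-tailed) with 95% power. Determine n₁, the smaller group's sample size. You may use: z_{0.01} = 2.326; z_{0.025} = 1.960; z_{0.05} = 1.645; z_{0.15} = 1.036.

n₁ = 126

With allocation ratio k = n₂/n₁ = 4, Var(x̄₁−x̄₂) = σ²(1/n₁ + 1/(k·n₁)) = σ²·(k+1)/(k·n₁).
So n₁ = (1 + 1/k)·((z_{α} + z_β)/d)² = 1.250 × (3.605/0.36)².
n₁ = 1.250 × 100.28 = 125.3.
Round up: n₁ = 126, giving n₂ = 4 × 126 = 504.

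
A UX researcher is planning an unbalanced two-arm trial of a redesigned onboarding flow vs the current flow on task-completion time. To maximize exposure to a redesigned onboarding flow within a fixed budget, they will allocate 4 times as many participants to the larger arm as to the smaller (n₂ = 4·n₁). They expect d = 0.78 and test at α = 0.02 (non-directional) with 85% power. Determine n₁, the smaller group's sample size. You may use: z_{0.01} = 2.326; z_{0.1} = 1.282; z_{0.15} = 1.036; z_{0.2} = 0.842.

With allocation ratio k = n₂/n₁ = 4, Var(x̄₁−x̄₂) = σ²(1/n₁ + 1/(k·n₁)) = σ²·(k+1)/(k·n₁).
So n₁ = (1 + 1/k)·((z_{α/2} + z_β)/d)² = 1.250 × (3.362/0.78)².
n₁ = 1.250 × 18.58 = 23.2.
Round up: n₁ = 24, giving n₂ = 4 × 24 = 96.

n₁ = 24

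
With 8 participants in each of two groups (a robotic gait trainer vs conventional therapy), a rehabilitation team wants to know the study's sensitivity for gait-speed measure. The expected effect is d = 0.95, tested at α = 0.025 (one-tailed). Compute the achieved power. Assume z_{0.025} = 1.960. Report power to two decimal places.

power ≈ 0.48

For two equal groups, power = Φ(d·√(n/2) − z_{α}).
d·√(n/2) = 0.95 × √(8/2) = 0.95 × 2.000 = 1.900.
z_β = 1.900 − 1.960 = -0.060.
Power = Φ(-0.060) = 0.476.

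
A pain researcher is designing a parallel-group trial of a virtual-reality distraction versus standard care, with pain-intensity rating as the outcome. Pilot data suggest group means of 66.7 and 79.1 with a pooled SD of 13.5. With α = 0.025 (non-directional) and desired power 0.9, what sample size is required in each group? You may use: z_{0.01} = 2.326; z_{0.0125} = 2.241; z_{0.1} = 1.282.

n = 30 per group

Cohen's d = |M₁ − M₂| / SD_pooled = |66.7 − 79.1| / 13.5 = 12.4 / 13.5 = 0.919.
For two independent groups with equal n: n = 2·((z_{α/2} + z_β) / d)².
z_{α/2} + z_β = 2.241 + 1.282 = 3.523.
n = 2 × (3.523 / 0.919)² = 2 × 3.834² = 2 × 14.70 = 29.4.
Round up to the next whole participant.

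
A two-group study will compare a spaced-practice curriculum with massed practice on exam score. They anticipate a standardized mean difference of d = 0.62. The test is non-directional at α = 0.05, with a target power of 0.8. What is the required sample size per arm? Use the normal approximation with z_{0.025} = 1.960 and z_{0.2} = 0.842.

n = 41 per group

For two independent groups with equal n: n = 2·((z_{α/2} + z_β) / d)².
z_{α/2} + z_β = 1.960 + 0.842 = 2.802.
n = 2 × (2.802 / 0.62)² = 2 × 4.519² = 2 × 20.42 = 40.8.
Round up to the next whole participant.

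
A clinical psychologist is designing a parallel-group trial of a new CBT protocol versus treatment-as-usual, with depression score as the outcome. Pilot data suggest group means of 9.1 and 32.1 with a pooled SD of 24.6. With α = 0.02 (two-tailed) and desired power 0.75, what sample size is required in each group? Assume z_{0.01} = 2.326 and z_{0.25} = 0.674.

n = 21 per group

Cohen's d = |M₁ − M₂| / SD_pooled = |9.1 − 32.1| / 24.6 = 23.0 / 24.6 = 0.935.
For two independent groups with equal n: n = 2·((z_{α/2} + z_β) / d)².
z_{α/2} + z_β = 2.326 + 0.674 = 3.000.
n = 2 × (3.000 / 0.935)² = 2 × 3.209² = 2 × 10.29 = 20.6.
Round up to the next whole participant.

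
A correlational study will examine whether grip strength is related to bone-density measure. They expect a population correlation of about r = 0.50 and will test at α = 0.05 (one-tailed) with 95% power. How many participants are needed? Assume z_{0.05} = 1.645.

Fisher's z: C = ½·ln((1+r)/(1−r)) = ½·ln(3.0000) = 0.5493.
n = ((z_{α} + z_β)/C)² + 3.
(1.645 + 1.645) / 0.5493 = 3.290 / 0.5493 = 5.989.
n = 5.989² + 3 = 35.87 + 3 = 38.9.
Round up.

n = 39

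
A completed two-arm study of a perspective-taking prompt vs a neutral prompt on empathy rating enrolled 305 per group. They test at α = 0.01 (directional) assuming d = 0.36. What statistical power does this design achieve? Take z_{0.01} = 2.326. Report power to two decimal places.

power ≈ 0.98

For two equal groups, power = Φ(d·√(n/2) − z_{α}).
d·√(n/2) = 0.36 × √(305/2) = 0.36 × 12.349 = 4.446.
z_β = 4.446 − 2.326 = 2.120.
Power = Φ(2.120) = 0.983.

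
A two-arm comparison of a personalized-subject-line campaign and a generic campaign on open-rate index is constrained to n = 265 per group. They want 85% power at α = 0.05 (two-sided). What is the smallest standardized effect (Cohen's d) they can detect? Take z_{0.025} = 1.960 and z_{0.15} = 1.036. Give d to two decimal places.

For two independent groups of n = 265 each: d_min = (z_{α/2} + z_β)·√(2/n).
z-sum = 1.960 + 1.036 = 2.996.
d_min = 2.996 × √(2/265) = 2.996 × 0.0869 = 0.260.

d_min ≈ 0.26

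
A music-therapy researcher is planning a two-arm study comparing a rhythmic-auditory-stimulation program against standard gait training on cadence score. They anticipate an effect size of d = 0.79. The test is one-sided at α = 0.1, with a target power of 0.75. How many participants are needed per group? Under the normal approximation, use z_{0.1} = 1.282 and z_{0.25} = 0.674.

n = 13 per group

For two independent groups with equal n: n = 2·((z_{α} + z_β) / d)².
z_{α} + z_β = 1.282 + 0.674 = 1.956.
n = 2 × (1.956 / 0.79)² = 2 × 2.476² = 2 × 6.13 = 12.3.
Round up to the next whole participant.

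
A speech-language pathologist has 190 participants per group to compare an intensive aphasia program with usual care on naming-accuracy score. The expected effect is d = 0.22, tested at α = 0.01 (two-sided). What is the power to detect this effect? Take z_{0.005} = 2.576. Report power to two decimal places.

power ≈ 0.33

For two equal groups, power = Φ(d·√(n/2) − z_{α/2}).
d·√(n/2) = 0.22 × √(190/2) = 0.22 × 9.747 = 2.144.
z_β = 2.144 − 2.576 = -0.432.
Power = Φ(-0.432) = 0.333.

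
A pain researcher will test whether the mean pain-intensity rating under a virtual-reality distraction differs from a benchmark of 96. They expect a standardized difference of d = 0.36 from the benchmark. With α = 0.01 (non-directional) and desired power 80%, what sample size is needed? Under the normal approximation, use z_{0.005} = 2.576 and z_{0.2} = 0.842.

For a one-sample test: n = ((z_{α/2} + z_β) / d)².
z_{α/2} + z_β = 2.576 + 0.842 = 3.418.
n = (3.418 / 0.36)² = 9.494² = 90.14.
Round up.

n = 91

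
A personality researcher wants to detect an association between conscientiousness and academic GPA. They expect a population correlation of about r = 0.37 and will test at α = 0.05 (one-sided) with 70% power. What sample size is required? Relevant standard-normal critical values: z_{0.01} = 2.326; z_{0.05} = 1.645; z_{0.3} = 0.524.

n = 35

Fisher's z: C = ½·ln((1+r)/(1−r)) = ½·ln(2.1746) = 0.3884.
n = ((z_{α} + z_β)/C)² + 3.
(1.645 + 0.524) / 0.3884 = 2.169 / 0.3884 = 5.584.
n = 5.584² + 3 = 31.19 + 3 = 34.2.
Round up.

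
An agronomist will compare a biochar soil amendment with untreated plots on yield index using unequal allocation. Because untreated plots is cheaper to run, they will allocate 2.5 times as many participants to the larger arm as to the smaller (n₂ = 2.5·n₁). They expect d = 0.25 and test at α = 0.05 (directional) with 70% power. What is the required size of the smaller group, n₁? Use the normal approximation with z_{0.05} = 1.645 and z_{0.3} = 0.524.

With allocation ratio k = n₂/n₁ = 2.5, Var(x̄₁−x̄₂) = σ²(1/n₁ + 1/(k·n₁)) = σ²·(k+1)/(k·n₁).
So n₁ = (1 + 1/k)·((z_{α} + z_β)/d)² = 1.400 × (2.169/0.25)².
n₁ = 1.400 × 75.27 = 105.4.
Round up: n₁ = 106, giving n₂ = 2.5 × 106 = 265.

n₁ = 106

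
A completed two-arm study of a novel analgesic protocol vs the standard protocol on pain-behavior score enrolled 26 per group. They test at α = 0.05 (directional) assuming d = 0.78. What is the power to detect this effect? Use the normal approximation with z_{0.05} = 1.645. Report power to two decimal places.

power ≈ 0.88

For two equal groups, power = Φ(d·√(n/2) − z_{α}).
d·√(n/2) = 0.78 × √(26/2) = 0.78 × 3.606 = 2.812.
z_β = 2.812 − 1.645 = 1.167.
Power = Φ(1.167) = 0.878.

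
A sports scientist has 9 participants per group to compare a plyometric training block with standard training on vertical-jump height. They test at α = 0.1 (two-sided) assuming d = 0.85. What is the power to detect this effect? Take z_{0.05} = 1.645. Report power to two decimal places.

For two equal groups, power = Φ(d·√(n/2) − z_{α/2}).
d·√(n/2) = 0.85 × √(9/2) = 0.85 × 2.121 = 1.803.
z_β = 1.803 − 1.645 = 0.158.
Power = Φ(0.158) = 0.563.

power ≈ 0.56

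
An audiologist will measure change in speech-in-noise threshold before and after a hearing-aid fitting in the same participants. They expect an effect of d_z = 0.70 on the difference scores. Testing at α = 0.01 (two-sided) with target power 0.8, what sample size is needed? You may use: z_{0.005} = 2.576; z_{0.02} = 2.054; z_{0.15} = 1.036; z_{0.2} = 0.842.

For a paired (one-sample on differences) test: n = ((z_{α/2} + z_β) / d)².
z_{α/2} + z_β = 2.576 + 0.842 = 3.418.
n = (3.418 / 0.70)² = 4.883² = 23.84.
Round up.

n = 24 pairs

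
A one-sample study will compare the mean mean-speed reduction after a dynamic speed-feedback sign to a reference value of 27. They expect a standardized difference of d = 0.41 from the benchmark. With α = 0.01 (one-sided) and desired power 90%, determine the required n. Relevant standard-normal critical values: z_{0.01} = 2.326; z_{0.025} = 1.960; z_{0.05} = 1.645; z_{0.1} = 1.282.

n = 78

For a one-sample test: n = ((z_{α} + z_β) / d)².
z_{α} + z_β = 2.326 + 1.282 = 3.608.
n = (3.608 / 0.41)² = 8.800² = 77.44.
Round up.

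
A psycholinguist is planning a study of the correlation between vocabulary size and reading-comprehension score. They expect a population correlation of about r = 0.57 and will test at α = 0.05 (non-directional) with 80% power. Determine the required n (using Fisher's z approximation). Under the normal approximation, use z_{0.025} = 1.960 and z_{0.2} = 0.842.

Fisher's z: C = ½·ln((1+r)/(1−r)) = ½·ln(3.6512) = 0.6475.
n = ((z_{α/2} + z_β)/C)² + 3.
(1.960 + 0.842) / 0.6475 = 2.802 / 0.6475 = 4.327.
n = 4.327² + 3 = 18.73 + 3 = 21.7.
Round up.

n = 22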